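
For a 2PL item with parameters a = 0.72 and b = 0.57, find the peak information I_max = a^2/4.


For 2PL, max info at theta = b = 0.57
I_max = a^2 / 4 = 0.72^2 / 4
= 0.5184 / 4
I_max = 0.1296

0.1296


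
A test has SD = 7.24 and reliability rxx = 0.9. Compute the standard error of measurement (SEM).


SEM = SD * sqrt(1 - rxx)
SEM = 7.24 * sqrt(1 - 0.9)
SEM = 7.24 * sqrt(0.1) = 7.24 * 0.316228
SEM = 2.2895

2.2895


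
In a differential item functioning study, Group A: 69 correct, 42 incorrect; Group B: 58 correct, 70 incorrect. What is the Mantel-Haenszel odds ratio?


Odds_A = 69/42 = 1.6429
Odds_B = 58/70 = 0.8286
OR = Odds_A / Odds_B = 1.6429 / 0.8286
Exactly, OR = (69 * 70) / (42 * 58) = 4830 / 2436
OR = 1.9828

1.9828


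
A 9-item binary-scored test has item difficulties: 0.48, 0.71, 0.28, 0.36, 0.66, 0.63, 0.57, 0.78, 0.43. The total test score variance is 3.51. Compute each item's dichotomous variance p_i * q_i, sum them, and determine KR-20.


For each item, compute p_i * q_i:
  Item 1: 0.48 * 0.52 = 0.2496
  Item 2: 0.71 * 0.29 = 0.2059
  Item 3: 0.28 * 0.72 = 0.2016
  Item 4: 0.36 * 0.64 = 0.2304
  Item 5: 0.66 * 0.34 = 0.2244
  Item 6: 0.63 * 0.37 = 0.2331
  Item 7: 0.57 * 0.43 = 0.2451
  Item 8: 0.78 * 0.22 = 0.1716
  Item 9: 0.43 * 0.57 = 0.2451
Sum(p_i * q_i) = 0.2496 + 0.2059 + 0.2016 + 0.2304 + 0.2244 + 0.2331 + 0.2451 + 0.1716 + 0.2451 = 2.0068
KR-20 = (k/(k-1)) * (1 - Sum(p_i*q_i) / Var_total)
= (9/8) * (1 - 2.0068/3.51)
= 1.125 * 0.4283
KR-20 = 0.4818

0.4818


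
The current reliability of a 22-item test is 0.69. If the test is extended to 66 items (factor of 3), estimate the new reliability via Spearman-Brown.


r_new = (n * rxx) / (1 + (n-1) * rxx)
r_new = (3 * 0.69) / (1 + 2 * 0.69)
r_new = 2.07 / 2.38
r_new = 0.8697

0.8697


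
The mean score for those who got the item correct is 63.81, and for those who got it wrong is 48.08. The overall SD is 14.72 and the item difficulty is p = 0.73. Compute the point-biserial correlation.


q = 1 - p = 0.27
rpb = ((M1 - M0) / SD) * sqrt(p * q)
rpb = ((63.81 - 48.08) / 14.72) * sqrt(0.73 * 0.27)
rpb = 0.4744

0.4744


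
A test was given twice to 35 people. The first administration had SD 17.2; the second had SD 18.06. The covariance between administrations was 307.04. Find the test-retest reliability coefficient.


r = cov(X,Y) / (SD_X * SD_Y)
r = 307.04 / (17.2 * 18.06)
r = 307.04 / 310.632
r = 0.9884

0.9884


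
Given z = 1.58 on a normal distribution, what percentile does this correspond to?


CDF(z) = 0.5 * (1 + erf(z/sqrt(2)))
erf(1.1172) = 0.8859
CDF = 0.9429
Percentile rank = 0.9429 * 100 = 94.29

94.29


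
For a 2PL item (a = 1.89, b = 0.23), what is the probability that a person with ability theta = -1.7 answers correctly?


a*(theta - b) = 1.89 * (-1.7 - 0.23) = -3.6477
exp(--3.6477) = 38.3863
P = 1 / (1 + 38.3863)
P = 0.0254

0.0254


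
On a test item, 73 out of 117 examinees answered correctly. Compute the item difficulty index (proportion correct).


Item difficulty p = number correct / total examinees
p = 73 / 117
p = 0.6239

0.6239


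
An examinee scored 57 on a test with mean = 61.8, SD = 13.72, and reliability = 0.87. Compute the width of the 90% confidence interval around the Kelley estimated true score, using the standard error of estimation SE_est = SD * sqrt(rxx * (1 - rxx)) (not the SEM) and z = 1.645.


True score estimate = 0.87*57 + 0.13*61.8 = 57.624
SE_est = SD * sqrt(rxx * (1 - rxx)) = 13.72 * sqrt(0.87 * 0.13) = 13.72 * sqrt(0.1131) = 4.614083
CI = T_est +/- z * SE_est, so width = 2 * z * SE_est = 2 * 1.645 * 4.614083
Width = 15.1803

15.1803


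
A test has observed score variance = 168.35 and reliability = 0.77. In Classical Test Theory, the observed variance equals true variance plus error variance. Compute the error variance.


var_true = rxx * var_obs = 0.77 * 168.35 = 129.6295
var_error = var_obs - var_true
var_error = 168.35 - 129.6295
var_error = 38.7205

38.7205


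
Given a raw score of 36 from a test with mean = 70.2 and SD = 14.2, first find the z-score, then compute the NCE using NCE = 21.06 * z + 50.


z = (X - mean) / SD = (36 - 70.2) / 14.2
z = -34.2 / 14.2
z = -2.4085
NCE = NCE = 21.06z + 50
Carry z at full precision (z = -34.2 / 14.2) into the conversion:
NCE = 21.06 * (-34.2 / 14.2) + 50 = -720.252 / 14.2 + 50
NCE = -50.722 + 50
NCE = -0.722

-0.722


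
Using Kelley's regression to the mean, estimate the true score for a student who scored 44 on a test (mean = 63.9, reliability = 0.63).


T_est = rxx * X + (1 - rxx) * mean
T_est = 0.63 * 44 + 0.37 * 63.9
T_est = 27.72 + 23.643
T_est = 51.363

51.363


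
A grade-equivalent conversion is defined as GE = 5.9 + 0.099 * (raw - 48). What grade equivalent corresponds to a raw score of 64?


raw - median = 64 - 48 = 16
slope * diff = 0.099 * 16 = 1.584
GE = 5.9 + 1.584
GE = 7.484

7.484


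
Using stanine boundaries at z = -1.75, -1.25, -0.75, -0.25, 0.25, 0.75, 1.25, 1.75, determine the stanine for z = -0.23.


Stanine boundaries: [-1.75, -1.25, -0.75, -0.25, 0.25, 0.75, 1.25, 1.75]
z = -0.23
Check each boundary:
  z >= -1.75 -> could be stanine 2
  z >= -1.25 -> could be stanine 3
  z >= -0.75 -> could be stanine 4
  z >= -0.25 -> could be stanine 5
  z < 0.25
  z < 0.75
  z < 1.25
  z < 1.75
Highest qualifying boundary gives stanine = 5

5


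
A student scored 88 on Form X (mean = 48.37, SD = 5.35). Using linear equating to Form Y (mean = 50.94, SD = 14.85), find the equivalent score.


slope = SD_Y / SD_X = 14.85 / 5.35 ~ 2.7757
intercept = mean_Y - slope * mean_X = 50.94 - (14.85 / 5.35) * 48.37 ~ -83.3207
Y = slope * X + intercept. To avoid rounding drift from the rounded slope/intercept, evaluate the equivalent form Y = mean_Y + SD_Y * (X - mean_X) / SD_X at full precision:
Y = 50.94 + 14.85 * (88 - 48.37) / 5.35
Y = 50.94 + 14.85 * 39.63 / 5.35
Y = 50.94 + 588.5055 / 5.35
Y = 50.94 + 110.001
Y = 160.941

160.941


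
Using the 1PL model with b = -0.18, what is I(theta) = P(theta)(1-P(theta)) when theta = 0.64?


P = 1/(1+exp(-(0.64--0.18))) = 0.6942
I = P*(1-P) = 0.6942 * 0.3058
I = 0.2123

0.2123


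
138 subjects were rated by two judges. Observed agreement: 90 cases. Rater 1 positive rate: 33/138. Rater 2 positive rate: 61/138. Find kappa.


P_o = 90/138 = 0.652174
P_e = (33*61 + 105*77) / 19044 = 0.530246
kappa = (P_o - P_e) / (1 - P_e)
kappa = (0.652174 - 0.530246) / (1 - 0.530246)
kappa = 0.2596

0.2596


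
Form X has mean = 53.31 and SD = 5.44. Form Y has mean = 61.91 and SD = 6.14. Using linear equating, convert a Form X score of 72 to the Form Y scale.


slope = SD_Y / SD_X = 6.14 / 5.44 ~ 1.1287
intercept = mean_Y - slope * mean_X = 61.91 - (6.14 / 5.44) * 53.31 ~ 1.7403
Y = slope * X + intercept. To avoid rounding drift from the rounded slope/intercept, evaluate the equivalent form Y = mean_Y + SD_Y * (X - mean_X) / SD_X at full precision:
Y = 61.91 + 6.14 * (72 - 53.31) / 5.44
Y = 61.91 + 6.14 * 18.69 / 5.44
Y = 61.91 + 114.7566 / 5.44
Y = 61.91 + 21.095
Y = 83.005

83.005


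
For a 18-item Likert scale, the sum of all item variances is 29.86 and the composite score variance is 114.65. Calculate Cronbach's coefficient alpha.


alpha = (k/(k-1)) * (1 - sum(si^2)/s_total^2)
= (18/17) * (1 - 29.86/114.65)
alpha = 0.7831

0.7831


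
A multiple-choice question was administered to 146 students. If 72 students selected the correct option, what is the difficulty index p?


Item difficulty p = number correct / total examinees
p = 72 / 146
p = 0.4932

0.4932


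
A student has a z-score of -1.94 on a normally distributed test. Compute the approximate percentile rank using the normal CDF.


CDF(z) = 0.5 * (1 + erf(z/sqrt(2)))
erf(-1.3718) = -0.9476
CDF = 0.0262
Percentile rank = 0.0262 * 100 = 2.62

2.62


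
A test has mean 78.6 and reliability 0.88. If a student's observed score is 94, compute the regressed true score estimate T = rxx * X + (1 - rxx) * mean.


T_est = rxx * X + (1 - rxx) * mean
T_est = 0.88 * 94 + 0.12 * 78.6
T_est = 82.72 + 9.432
T_est = 92.152

92.152


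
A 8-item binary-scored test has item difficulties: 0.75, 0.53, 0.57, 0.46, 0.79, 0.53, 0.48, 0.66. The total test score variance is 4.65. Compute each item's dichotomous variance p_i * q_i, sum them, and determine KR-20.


For each item, compute p_i * q_i:
  Item 1: 0.75 * 0.25 = 0.1875
  Item 2: 0.53 * 0.47 = 0.2491
  Item 3: 0.57 * 0.43 = 0.2451
  Item 4: 0.46 * 0.54 = 0.2484
  Item 5: 0.79 * 0.21 = 0.1659
  Item 6: 0.53 * 0.47 = 0.2491
  Item 7: 0.48 * 0.52 = 0.2496
  Item 8: 0.66 * 0.34 = 0.2244
Sum(p_i * q_i) = 0.1875 + 0.2491 + 0.2451 + 0.2484 + 0.1659 + 0.2491 + 0.2496 + 0.2244 = 1.8191
KR-20 = (k/(k-1)) * (1 - Sum(p_i*q_i) / Var_total)
= (8/7) * (1 - 1.8191/4.65)
= 1.1429 * 0.6088
KR-20 = 0.6958

0.6958


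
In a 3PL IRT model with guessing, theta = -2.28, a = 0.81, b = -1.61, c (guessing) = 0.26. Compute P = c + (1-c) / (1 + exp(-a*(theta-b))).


logit = 0.81*(-2.28 - -1.61) = -0.5427
P* = 1/(1 + exp(--0.5427)) = 0.3676
P = 0.26 + (1 - 0.26) * 0.3676
P = 0.532

0.532


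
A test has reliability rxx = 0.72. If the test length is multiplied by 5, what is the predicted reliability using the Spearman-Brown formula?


r_new = (n * rxx) / (1 + (n-1) * rxx)
r_new = (5 * 0.72) / (1 + 4 * 0.72)
r_new = 3.6 / 3.88
r_new = 0.9278

0.9278


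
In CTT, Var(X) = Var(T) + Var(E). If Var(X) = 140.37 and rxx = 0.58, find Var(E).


var_true = rxx * var_obs = 0.58 * 140.37 = 81.4146
var_error = var_obs - var_true
var_error = 140.37 - 81.4146
var_error = 58.9554

58.9554


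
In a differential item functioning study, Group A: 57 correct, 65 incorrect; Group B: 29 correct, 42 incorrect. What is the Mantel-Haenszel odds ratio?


Odds_A = 57/65 = 0.8769
Odds_B = 29/42 = 0.6905
OR = Odds_A / Odds_B = 0.8769 / 0.6905
Exactly, OR = (57 * 42) / (65 * 29) = 2394 / 1885
OR = 1.27

1.27


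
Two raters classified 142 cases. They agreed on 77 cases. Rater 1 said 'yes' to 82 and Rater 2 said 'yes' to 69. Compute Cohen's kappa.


P_o = 77/142 = 0.542254
P_e = (82*69 + 60*73) / 20164 = 0.497818
kappa = (P_o - P_e) / (1 - P_e)
kappa = (0.542254 - 0.497818) / (1 - 0.497818)
kappa = 0.0885

0.0885


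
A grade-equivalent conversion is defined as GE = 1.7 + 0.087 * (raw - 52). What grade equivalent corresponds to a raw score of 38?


raw - median = 38 - 52 = -14
slope * diff = 0.087 * -14 = -1.218
GE = 1.7 + -1.218
GE = 0.482

0.482


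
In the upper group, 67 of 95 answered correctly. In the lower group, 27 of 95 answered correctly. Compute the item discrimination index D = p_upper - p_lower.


p_upper = 67/95 = 0.7053
p_lower = 27/95 = 0.2842
D = 0.7053 - 0.2842 = 0.4211

0.4211


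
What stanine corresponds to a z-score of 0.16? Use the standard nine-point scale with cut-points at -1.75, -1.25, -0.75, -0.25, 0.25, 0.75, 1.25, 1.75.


Stanine boundaries: [-1.75, -1.25, -0.75, -0.25, 0.25, 0.75, 1.25, 1.75]
z = 0.16
Check each boundary:
  z >= -1.75 -> could be stanine 2
  z >= -1.25 -> could be stanine 3
  z >= -0.75 -> could be stanine 4
  z >= -0.25 -> could be stanine 5
  z < 0.25
  z < 0.75
  z < 1.25
  z < 1.75
Highest qualifying boundary gives stanine = 5

5


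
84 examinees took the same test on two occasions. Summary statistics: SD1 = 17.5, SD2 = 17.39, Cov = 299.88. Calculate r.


r = cov(X,Y) / (SD_X * SD_Y)
r = 299.88 / (17.5 * 17.39)
r = 299.88 / 304.325
r = 0.9854

0.9854


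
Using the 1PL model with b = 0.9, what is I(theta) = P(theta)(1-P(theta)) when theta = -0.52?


P = 1/(1+exp(-(-0.52-0.9))) = 0.1947
I = P*(1-P) = 0.1947 * 0.8053
I = 0.1568

0.1568


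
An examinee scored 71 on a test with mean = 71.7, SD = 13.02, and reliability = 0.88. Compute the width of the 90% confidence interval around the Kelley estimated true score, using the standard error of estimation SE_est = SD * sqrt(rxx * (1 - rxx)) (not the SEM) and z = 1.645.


True score estimate = 0.88*71 + 0.12*71.7 = 71.084
SE_est = SD * sqrt(rxx * (1 - rxx)) = 13.02 * sqrt(0.88 * 0.12) = 13.02 * sqrt(0.1056) = 4.230999
CI = T_est +/- z * SE_est, so width = 2 * z * SE_est = 2 * 1.645 * 4.230999
Width = 13.92

13.92


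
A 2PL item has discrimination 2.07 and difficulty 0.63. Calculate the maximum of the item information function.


For 2PL, max info at theta = b = 0.63
I_max = a^2 / 4 = 2.07^2 / 4
= 4.2849 / 4
I_max = 1.0712

1.0712


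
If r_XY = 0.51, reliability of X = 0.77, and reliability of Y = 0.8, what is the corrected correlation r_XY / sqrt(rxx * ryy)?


r_corrected = rxy / sqrt(rxx * ryy)
= 0.51 / sqrt(0.77 * 0.8)
= 0.51 / sqrt(0.616)
= 0.51 / 0.784857
r_corrected = 0.6498

0.6498


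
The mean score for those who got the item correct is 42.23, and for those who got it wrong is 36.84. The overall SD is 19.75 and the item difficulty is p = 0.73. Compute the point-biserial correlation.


q = 1 - p = 0.27
rpb = ((M1 - M0) / SD) * sqrt(p * q)
rpb = ((42.23 - 36.84) / 19.75) * sqrt(0.73 * 0.27)
rpb = 0.1212

0.1212


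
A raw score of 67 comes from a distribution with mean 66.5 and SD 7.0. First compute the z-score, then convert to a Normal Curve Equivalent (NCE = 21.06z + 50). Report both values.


z = (X - mean) / SD = (67 - 66.5) / 7.0
z = 0.5 / 7.0
z = 0.0714
NCE = NCE = 21.06z + 50
Carry z at full precision (z = 0.5 / 7.0) into the conversion:
NCE = 21.06 * (0.5 / 7.0) + 50 = 10.53 / 7.0 + 50
NCE = 1.5043 + 50
NCE = 51.5043

51.5043


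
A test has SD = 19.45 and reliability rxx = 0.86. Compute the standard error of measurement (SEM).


SEM = SD * sqrt(1 - rxx)
SEM = 19.45 * sqrt(1 - 0.86)
SEM = 19.45 * sqrt(0.14) = 19.45 * 0.374166
SEM = 7.2775

7.2775


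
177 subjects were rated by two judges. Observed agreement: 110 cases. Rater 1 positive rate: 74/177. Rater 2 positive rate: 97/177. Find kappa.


P_o = 110/177 = 0.621469
P_e = (74*97 + 103*80) / 31329 = 0.492132
kappa = (P_o - P_e) / (1 - P_e)
kappa = (0.621469 - 0.492132) / (1 - 0.492132)
kappa = 0.2547

0.2547


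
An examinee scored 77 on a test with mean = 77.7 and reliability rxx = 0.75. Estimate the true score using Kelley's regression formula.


T_est = rxx * X + (1 - rxx) * mean
T_est = 0.75 * 77 + 0.25 * 77.7
T_est = 57.75 + 19.425
T_est = 77.175

77.175


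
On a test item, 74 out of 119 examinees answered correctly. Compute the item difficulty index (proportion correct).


Item difficulty p = number correct / total examinees
p = 74 / 119
p = 0.6218

0.6218


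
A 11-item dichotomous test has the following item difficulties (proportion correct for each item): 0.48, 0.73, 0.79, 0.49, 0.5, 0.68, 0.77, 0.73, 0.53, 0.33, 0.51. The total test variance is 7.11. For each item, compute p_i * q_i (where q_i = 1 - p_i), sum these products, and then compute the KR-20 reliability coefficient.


For each item, compute p_i * q_i:
  Item 1: 0.48 * 0.52 = 0.2496
  Item 2: 0.73 * 0.27 = 0.1971
  Item 3: 0.79 * 0.21 = 0.1659
  Item 4: 0.49 * 0.51 = 0.2499
  Item 5: 0.5 * 0.5 = 0.25
  Item 6: 0.68 * 0.32 = 0.2176
  Item 7: 0.77 * 0.23 = 0.1771
  Item 8: 0.73 * 0.27 = 0.1971
  Item 9: 0.53 * 0.47 = 0.2491
  Item 10: 0.33 * 0.67 = 0.2211
  Item 11: 0.51 * 0.49 = 0.2499
Sum(p_i * q_i) = 0.2496 + 0.1971 + 0.1659 + 0.2499 + 0.25 + 0.2176 + 0.1771 + 0.1971 + 0.2491 + 0.2211 + 0.2499 = 2.4244
KR-20 = (k/(k-1)) * (1 - Sum(p_i*q_i) / Var_total)
= (11/10) * (1 - 2.4244/7.11)
= 1.1 * 0.659
KR-20 = 0.7249

0.7249


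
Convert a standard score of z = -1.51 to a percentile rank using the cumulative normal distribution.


CDF(z) = 0.5 * (1 + erf(z/sqrt(2)))
erf(-1.0677) = -0.869
CDF = 0.0655
Percentile rank = 0.0655 * 100 = 6.55

6.55


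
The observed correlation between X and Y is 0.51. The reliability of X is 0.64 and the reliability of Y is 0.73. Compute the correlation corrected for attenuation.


r_corrected = rxy / sqrt(rxx * ryy)
= 0.51 / sqrt(0.64 * 0.73)
= 0.51 / sqrt(0.4672)
= 0.51 / 0.68352
r_corrected = 0.7461

0.7461


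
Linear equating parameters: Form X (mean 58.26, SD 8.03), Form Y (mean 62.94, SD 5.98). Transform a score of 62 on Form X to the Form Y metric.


slope = SD_Y / SD_X = 5.98 / 8.03 ~ 0.7447
intercept = mean_Y - slope * mean_X = 62.94 - (5.98 / 8.03) * 58.26 ~ 19.5533
Y = slope * X + intercept. To avoid rounding drift from the rounded slope/intercept, evaluate the equivalent form Y = mean_Y + SD_Y * (X - mean_X) / SD_X at full precision:
Y = 62.94 + 5.98 * (62 - 58.26) / 8.03
Y = 62.94 + 5.98 * 3.74 / 8.03
Y = 62.94 + 22.3652 / 8.03
Y = 62.94 + 2.7852
Y = 65.7252

65.7252


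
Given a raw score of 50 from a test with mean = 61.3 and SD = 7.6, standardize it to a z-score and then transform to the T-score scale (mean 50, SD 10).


z = (X - mean) / SD = (50 - 61.3) / 7.6
z = -11.3 / 7.6
z = -1.4868
T-score = T = 50 + 10z
Carry z at full precision (z = -11.3 / 7.6) into the conversion:
T-score = 50 + 10 * (-11.3 / 7.6) = 50 + -113 / 7.6
T-score = 50 + -14.8684
T-score = 35.1316

35.1316


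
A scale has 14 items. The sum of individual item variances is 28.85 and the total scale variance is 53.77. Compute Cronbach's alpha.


alpha = (k/(k-1)) * (1 - sum(si^2)/s_total^2)
= (14/13) * (1 - 28.85/53.77)
alpha = 0.4991

0.4991


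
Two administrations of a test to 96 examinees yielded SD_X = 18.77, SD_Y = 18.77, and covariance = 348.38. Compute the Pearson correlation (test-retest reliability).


r = cov(X,Y) / (SD_X * SD_Y)
r = 348.38 / (18.77 * 18.77)
r = 348.38 / 352.3129
r = 0.9888

0.9888


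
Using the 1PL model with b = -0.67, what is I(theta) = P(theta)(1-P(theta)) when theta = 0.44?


P = 1/(1+exp(-(0.44--0.67))) = 0.7521
I = P*(1-P) = 0.7521 * 0.2479
I = 0.1864

0.1864


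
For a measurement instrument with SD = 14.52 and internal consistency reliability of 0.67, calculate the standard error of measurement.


SEM = SD * sqrt(1 - rxx)
SEM = 14.52 * sqrt(1 - 0.67)
SEM = 14.52 * sqrt(0.33) = 14.52 * 0.574456
SEM = 8.3411

8.3411


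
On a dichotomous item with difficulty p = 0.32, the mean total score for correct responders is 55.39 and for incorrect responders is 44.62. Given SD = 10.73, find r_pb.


q = 1 - p = 0.68
rpb = ((M1 - M0) / SD) * sqrt(p * q)
rpb = ((55.39 - 44.62) / 10.73) * sqrt(0.32 * 0.68)
rpb = 0.4682

0.4682


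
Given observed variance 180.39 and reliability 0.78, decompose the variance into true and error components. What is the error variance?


var_true = rxx * var_obs = 0.78 * 180.39 = 140.7042
var_error = var_obs - var_true
var_error = 180.39 - 140.7042
var_error = 39.6858

39.6858


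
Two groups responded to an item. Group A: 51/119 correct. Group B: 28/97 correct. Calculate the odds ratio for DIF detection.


Odds_A = 51/68 = 0.75
Odds_B = 28/69 = 0.4058
OR = Odds_A / Odds_B = 0.75 / 0.4058
Exactly, OR = (51 * 69) / (68 * 28) = 3519 / 1904
OR = 1.8482

1.8482


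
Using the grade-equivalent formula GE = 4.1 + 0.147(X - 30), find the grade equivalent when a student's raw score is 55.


raw - median = 55 - 30 = 25
slope * diff = 0.147 * 25 = 3.675
GE = 4.1 + 3.675
GE = 7.775

7.775


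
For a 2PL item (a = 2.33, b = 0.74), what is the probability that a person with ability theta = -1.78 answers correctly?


a*(theta - b) = 2.33 * (-1.78 - 0.74) = -5.8716
exp(--5.8716) = 354.8162
P = 1 / (1 + 354.8162)
P = 0.0028

0.0028


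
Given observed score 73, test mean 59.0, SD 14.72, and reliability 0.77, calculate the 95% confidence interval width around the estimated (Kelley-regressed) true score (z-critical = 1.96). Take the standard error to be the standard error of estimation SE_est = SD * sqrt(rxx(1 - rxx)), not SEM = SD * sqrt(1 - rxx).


True score estimate = 0.77*73 + 0.23*59.0 = 69.78
SE_est = SD * sqrt(rxx * (1 - rxx)) = 14.72 * sqrt(0.77 * 0.23) = 14.72 * sqrt(0.1771) = 6.194655
CI = T_est +/- z * SE_est, so width = 2 * z * SE_est = 2 * 1.96 * 6.194655
Width = 24.283

24.283


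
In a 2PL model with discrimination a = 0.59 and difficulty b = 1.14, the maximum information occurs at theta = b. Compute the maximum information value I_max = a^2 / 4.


For 2PL, max info at theta = b = 1.14
I_max = a^2 / 4 = 0.59^2 / 4
= 0.3481 / 4
I_max = 0.087

0.087


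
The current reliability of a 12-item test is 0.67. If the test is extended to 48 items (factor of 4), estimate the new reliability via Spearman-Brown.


r_new = (n * rxx) / (1 + (n-1) * rxx)
r_new = (4 * 0.67) / (1 + 3 * 0.67)
r_new = 2.68 / 3.01
r_new = 0.8904

0.8904


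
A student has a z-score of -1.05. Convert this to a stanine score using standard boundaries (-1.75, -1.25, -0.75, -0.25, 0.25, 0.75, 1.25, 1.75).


Stanine boundaries: [-1.75, -1.25, -0.75, -0.25, 0.25, 0.75, 1.25, 1.75]
z = -1.05
Check each boundary:
  z >= -1.75 -> could be stanine 2
  z >= -1.25 -> could be stanine 3
  z < -0.75
  z < -0.25
  z < 0.25
  z < 0.75
  z < 1.25
  z < 1.75
Highest qualifying boundary gives stanine = 3

3


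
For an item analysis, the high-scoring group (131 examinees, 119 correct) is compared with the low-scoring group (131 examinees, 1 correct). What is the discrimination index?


p_upper = 119/131 = 0.9084
p_lower = 1/131 = 0.0076
D = 0.9084 - 0.0076 = 0.9008

0.9008


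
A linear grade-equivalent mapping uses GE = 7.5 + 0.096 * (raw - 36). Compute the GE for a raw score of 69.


raw - median = 69 - 36 = 33
slope * diff = 0.096 * 33 = 3.168
GE = 7.5 + 3.168
GE = 10.668

10.668


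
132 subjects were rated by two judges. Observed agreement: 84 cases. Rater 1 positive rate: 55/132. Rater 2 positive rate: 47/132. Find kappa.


P_o = 84/132 = 0.636364
P_e = (55*47 + 77*85) / 17424 = 0.52399
kappa = (P_o - P_e) / (1 - P_e)
kappa = (0.636364 - 0.52399) / (1 - 0.52399)
kappa = 0.2361

0.2361


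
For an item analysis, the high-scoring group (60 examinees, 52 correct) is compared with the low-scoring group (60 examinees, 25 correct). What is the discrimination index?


p_upper = 52/60 = 0.8667
p_lower = 25/60 = 0.4167
D = 0.8667 - 0.4167 = 0.45

0.45


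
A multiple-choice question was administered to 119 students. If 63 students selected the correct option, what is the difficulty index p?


Item difficulty p = number correct / total examinees
p = 63 / 119
p = 0.5294

0.5294


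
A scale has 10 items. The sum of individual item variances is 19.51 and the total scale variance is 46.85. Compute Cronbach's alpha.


alpha = (k/(k-1)) * (1 - sum(si^2)/s_total^2)
= (10/9) * (1 - 19.51/46.85)
alpha = 0.6484

0.6484


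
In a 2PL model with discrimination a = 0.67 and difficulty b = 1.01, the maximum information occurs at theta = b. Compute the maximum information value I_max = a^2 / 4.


For 2PL, max info at theta = b = 1.01
I_max = a^2 / 4 = 0.67^2 / 4
= 0.4489 / 4
I_max = 0.1122

0.1122


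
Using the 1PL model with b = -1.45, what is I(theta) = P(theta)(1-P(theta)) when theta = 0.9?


P = 1/(1+exp(-(0.9--1.45))) = 0.9129
I = P*(1-P) = 0.9129 * 0.0871
I = 0.0795

0.0795


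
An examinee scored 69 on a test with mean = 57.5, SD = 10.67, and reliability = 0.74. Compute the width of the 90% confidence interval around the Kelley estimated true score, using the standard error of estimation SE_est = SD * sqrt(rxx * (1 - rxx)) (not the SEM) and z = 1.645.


True score estimate = 0.74*69 + 0.26*57.5 = 66.01
SE_est = SD * sqrt(rxx * (1 - rxx)) = 10.67 * sqrt(0.74 * 0.26) = 10.67 * sqrt(0.1924) = 4.680227
CI = T_est +/- z * SE_est, so width = 2 * z * SE_est = 2 * 1.645 * 4.680227
Width = 15.3979

15.3979


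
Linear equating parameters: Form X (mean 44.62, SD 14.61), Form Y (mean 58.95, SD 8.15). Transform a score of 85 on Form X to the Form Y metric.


slope = SD_Y / SD_X = 8.15 / 14.61 ~ 0.5578
intercept = mean_Y - slope * mean_X = 58.95 - (8.15 / 14.61) * 44.62 ~ 34.0593
Y = slope * X + intercept. To avoid rounding drift from the rounded slope/intercept, evaluate the equivalent form Y = mean_Y + SD_Y * (X - mean_X) / SD_X at full precision:
Y = 58.95 + 8.15 * (85 - 44.62) / 14.61
Y = 58.95 + 8.15 * 40.38 / 14.61
Y = 58.95 + 329.097 / 14.61
Y = 58.95 + 22.5255
Y = 81.4755

81.4755


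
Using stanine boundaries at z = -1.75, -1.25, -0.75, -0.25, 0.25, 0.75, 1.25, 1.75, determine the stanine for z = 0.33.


Stanine boundaries: [-1.75, -1.25, -0.75, -0.25, 0.25, 0.75, 1.25, 1.75]
z = 0.33
Check each boundary:
  z >= -1.75 -> could be stanine 2
  z >= -1.25 -> could be stanine 3
  z >= -0.75 -> could be stanine 4
  z >= -0.25 -> could be stanine 5
  z >= 0.25 -> could be stanine 6
  z < 0.75
  z < 1.25
  z < 1.75
Highest qualifying boundary gives stanine = 6

6


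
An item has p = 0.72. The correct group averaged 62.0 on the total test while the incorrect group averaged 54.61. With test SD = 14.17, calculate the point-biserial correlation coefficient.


q = 1 - p = 0.28
rpb = ((M1 - M0) / SD) * sqrt(p * q)
rpb = ((62.0 - 54.61) / 14.17) * sqrt(0.72 * 0.28)
rpb = 0.2342

0.2342


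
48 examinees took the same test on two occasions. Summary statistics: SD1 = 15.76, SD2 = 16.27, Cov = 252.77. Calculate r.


r = cov(X,Y) / (SD_X * SD_Y)
r = 252.77 / (15.76 * 16.27)
r = 252.77 / 256.4152
r = 0.9858

0.9858


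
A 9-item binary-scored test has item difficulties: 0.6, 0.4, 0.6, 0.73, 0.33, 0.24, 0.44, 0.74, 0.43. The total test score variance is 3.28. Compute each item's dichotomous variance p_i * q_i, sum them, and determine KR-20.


For each item, compute p_i * q_i:
  Item 1: 0.6 * 0.4 = 0.24
  Item 2: 0.4 * 0.6 = 0.24
  Item 3: 0.6 * 0.4 = 0.24
  Item 4: 0.73 * 0.27 = 0.1971
  Item 5: 0.33 * 0.67 = 0.2211
  Item 6: 0.24 * 0.76 = 0.1824
  Item 7: 0.44 * 0.56 = 0.2464
  Item 8: 0.74 * 0.26 = 0.1924
  Item 9: 0.43 * 0.57 = 0.2451
Sum(p_i * q_i) = 0.24 + 0.24 + 0.24 + 0.1971 + 0.2211 + 0.1824 + 0.2464 + 0.1924 + 0.2451 = 2.0045
KR-20 = (k/(k-1)) * (1 - Sum(p_i*q_i) / Var_total)
= (9/8) * (1 - 2.0045/3.28)
= 1.125 * 0.3889
KR-20 = 0.4375

0.4375


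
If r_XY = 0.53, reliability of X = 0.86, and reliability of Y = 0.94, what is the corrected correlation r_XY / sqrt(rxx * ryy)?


r_corrected = rxy / sqrt(rxx * ryy)
= 0.53 / sqrt(0.86 * 0.94)
= 0.53 / sqrt(0.8084)
= 0.53 / 0.899111
r_corrected = 0.5895

0.5895


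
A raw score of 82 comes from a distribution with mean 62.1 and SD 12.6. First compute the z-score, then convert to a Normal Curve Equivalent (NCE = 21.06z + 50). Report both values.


z = (X - mean) / SD = (82 - 62.1) / 12.6
z = 19.9 / 12.6
z = 1.5794
NCE = NCE = 21.06z + 50
Carry z at full precision (z = 19.9 / 12.6) into the conversion:
NCE = 21.06 * (19.9 / 12.6) + 50 = 419.094 / 12.6 + 50
NCE = 33.2614 + 50
NCE = 83.2614

83.2614


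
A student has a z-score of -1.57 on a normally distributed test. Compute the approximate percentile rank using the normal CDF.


CDF(z) = 0.5 * (1 + erf(z/sqrt(2)))
erf(-1.1102) = -0.8836
CDF = 0.0582
Percentile rank = 0.0582 * 100 = 5.82

5.82


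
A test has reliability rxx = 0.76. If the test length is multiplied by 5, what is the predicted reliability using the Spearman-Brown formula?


r_new = (n * rxx) / (1 + (n-1) * rxx)
r_new = (5 * 0.76) / (1 + 4 * 0.76)
r_new = 3.8 / 4.04
r_new = 0.9406

0.9406


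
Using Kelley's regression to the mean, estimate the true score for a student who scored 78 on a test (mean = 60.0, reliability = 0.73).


T_est = rxx * X + (1 - rxx) * mean
T_est = 0.73 * 78 + 0.27 * 60.0
T_est = 56.94 + 16.2
T_est = 73.14

73.14


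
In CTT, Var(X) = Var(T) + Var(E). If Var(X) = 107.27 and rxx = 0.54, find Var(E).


var_true = rxx * var_obs = 0.54 * 107.27 = 57.9258
var_error = var_obs - var_true
var_error = 107.27 - 57.9258
var_error = 49.3442

49.3442


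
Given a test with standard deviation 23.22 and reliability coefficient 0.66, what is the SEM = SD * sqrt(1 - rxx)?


SEM = SD * sqrt(1 - rxx)
SEM = 23.22 * sqrt(1 - 0.66)
SEM = 23.22 * sqrt(0.34) = 23.22 * 0.583095
SEM = 13.5395

13.5395


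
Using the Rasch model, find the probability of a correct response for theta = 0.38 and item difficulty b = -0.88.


theta - b = 0.38 - -0.88 = 1.26
exp(-(theta - b)) = exp(-1.26) = 0.2837
P = 1 / (1 + 0.2837)
P = 0.779

0.779


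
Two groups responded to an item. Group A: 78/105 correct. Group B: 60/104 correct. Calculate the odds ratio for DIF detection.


Odds_A = 78/27 = 2.8889
Odds_B = 60/44 = 1.3636
OR = Odds_A / Odds_B = 2.8889 / 1.3636
Exactly, OR = (78 * 44) / (27 * 60) = 3432 / 1620
OR = 2.1185

2.1185


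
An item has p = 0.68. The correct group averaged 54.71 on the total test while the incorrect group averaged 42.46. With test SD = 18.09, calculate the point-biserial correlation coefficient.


q = 1 - p = 0.32
rpb = ((M1 - M0) / SD) * sqrt(p * q)
rpb = ((54.71 - 42.46) / 18.09) * sqrt(0.68 * 0.32)
rpb = 0.3159

0.3159


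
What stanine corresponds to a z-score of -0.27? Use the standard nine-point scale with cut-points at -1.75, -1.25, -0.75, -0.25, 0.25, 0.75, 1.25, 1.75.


Stanine boundaries: [-1.75, -1.25, -0.75, -0.25, 0.25, 0.75, 1.25, 1.75]
z = -0.27
Check each boundary:
  z >= -1.75 -> could be stanine 2
  z >= -1.25 -> could be stanine 3
  z >= -0.75 -> could be stanine 4
  z < -0.25
  z < 0.25
  z < 0.75
  z < 1.25
  z < 1.75
Highest qualifying boundary gives stanine = 4

4


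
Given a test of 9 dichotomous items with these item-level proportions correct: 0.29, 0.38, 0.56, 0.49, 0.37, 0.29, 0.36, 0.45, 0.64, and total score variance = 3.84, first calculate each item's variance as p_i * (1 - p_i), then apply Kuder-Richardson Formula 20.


For each item, compute p_i * q_i:
  Item 1: 0.29 * 0.71 = 0.2059
  Item 2: 0.38 * 0.62 = 0.2356
  Item 3: 0.56 * 0.44 = 0.2464
  Item 4: 0.49 * 0.51 = 0.2499
  Item 5: 0.37 * 0.63 = 0.2331
  Item 6: 0.29 * 0.71 = 0.2059
  Item 7: 0.36 * 0.64 = 0.2304
  Item 8: 0.45 * 0.55 = 0.2475
  Item 9: 0.64 * 0.36 = 0.2304
Sum(p_i * q_i) = 0.2059 + 0.2356 + 0.2464 + 0.2499 + 0.2331 + 0.2059 + 0.2304 + 0.2475 + 0.2304 = 2.0851
KR-20 = (k/(k-1)) * (1 - Sum(p_i*q_i) / Var_total)
= (9/8) * (1 - 2.0851/3.84)
= 1.125 * 0.457
KR-20 = 0.5141

0.5141


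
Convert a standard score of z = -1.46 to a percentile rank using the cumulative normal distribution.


CDF(z) = 0.5 * (1 + erf(z/sqrt(2)))
erf(-1.0324) = -0.8557
CDF = 0.0721
Percentile rank = 0.0721 * 100 = 7.21

7.21


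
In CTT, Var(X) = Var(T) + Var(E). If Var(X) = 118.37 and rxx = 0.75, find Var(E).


var_true = rxx * var_obs = 0.75 * 118.37 = 88.7775
var_error = var_obs - var_true
var_error = 118.37 - 88.7775
var_error = 29.5925

29.5925


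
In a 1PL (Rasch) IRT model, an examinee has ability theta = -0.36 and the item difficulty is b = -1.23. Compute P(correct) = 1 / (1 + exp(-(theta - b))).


theta - b = -0.36 - -1.23 = 0.87
exp(-(theta - b)) = exp(-0.87) = 0.419
P = 1 / (1 + 0.419)
P = 0.7047

0.7047


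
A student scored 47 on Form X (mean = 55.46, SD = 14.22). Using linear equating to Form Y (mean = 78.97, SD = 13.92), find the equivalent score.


slope = SD_Y / SD_X = 13.92 / 14.22 ~ 0.9789
intercept = mean_Y - slope * mean_X = 78.97 - (13.92 / 14.22) * 55.46 ~ 24.68
Y = slope * X + intercept. To avoid rounding drift from the rounded slope/intercept, evaluate the equivalent form Y = mean_Y + SD_Y * (X - mean_X) / SD_X at full precision:
Y = 78.97 + 13.92 * (47 - 55.46) / 14.22
Y = 78.97 - 13.92 * 8.46 / 14.22
Y = 78.97 - 117.7632 / 14.22
Y = 78.97 - 8.2815
Y = 70.6885

70.6885


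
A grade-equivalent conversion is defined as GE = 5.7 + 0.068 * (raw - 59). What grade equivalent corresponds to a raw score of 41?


raw - median = 41 - 59 = -18
slope * diff = 0.068 * -18 = -1.224
GE = 5.7 + -1.224
GE = 4.476

4.476


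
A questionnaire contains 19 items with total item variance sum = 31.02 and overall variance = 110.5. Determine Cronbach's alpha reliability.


alpha = (k/(k-1)) * (1 - sum(si^2)/s_total^2)
= (19/18) * (1 - 31.02/110.5)
alpha = 0.7592

0.7592


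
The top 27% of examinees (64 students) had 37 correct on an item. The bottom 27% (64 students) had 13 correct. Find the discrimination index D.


p_upper = 37/64 = 0.5781
p_lower = 13/64 = 0.2031
D = 0.5781 - 0.2031 = 0.375

0.375


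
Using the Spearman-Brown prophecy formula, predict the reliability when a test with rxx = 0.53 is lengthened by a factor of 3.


r_new = (n * rxx) / (1 + (n-1) * rxx)
r_new = (3 * 0.53) / (1 + 2 * 0.53)
r_new = 1.59 / 2.06
r_new = 0.7718

0.7718


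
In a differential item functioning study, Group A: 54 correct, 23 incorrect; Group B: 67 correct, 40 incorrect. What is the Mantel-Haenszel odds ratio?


Odds_A = 54/23 = 2.3478
Odds_B = 67/40 = 1.675
OR = Odds_A / Odds_B = 2.3478 / 1.675
Exactly, OR = (54 * 40) / (23 * 67) = 2160 / 1541
OR = 1.4017

1.4017


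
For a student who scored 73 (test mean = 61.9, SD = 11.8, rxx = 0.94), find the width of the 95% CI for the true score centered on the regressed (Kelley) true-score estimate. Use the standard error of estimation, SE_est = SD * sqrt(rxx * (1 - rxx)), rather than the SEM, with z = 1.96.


True score estimate = 0.94*73 + 0.06*61.9 = 72.334
SE_est = SD * sqrt(rxx * (1 - rxx)) = 11.8 * sqrt(0.94 * 0.06) = 11.8 * sqrt(0.0564) = 2.802345
CI = T_est +/- z * SE_est, so width = 2 * z * SE_est = 2 * 1.96 * 2.802345
Width = 10.9852

10.9852


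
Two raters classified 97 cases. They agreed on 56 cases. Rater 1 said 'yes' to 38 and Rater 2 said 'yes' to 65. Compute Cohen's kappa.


P_o = 56/97 = 0.57732
P_e = (38*65 + 59*32) / 9409 = 0.463174
kappa = (P_o - P_e) / (1 - P_e)
kappa = (0.57732 - 0.463174) / (1 - 0.463174)
kappa = 0.2126

0.2126


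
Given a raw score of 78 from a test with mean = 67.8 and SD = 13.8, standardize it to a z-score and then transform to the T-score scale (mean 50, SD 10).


z = (X - mean) / SD = (78 - 67.8) / 13.8
z = 10.2 / 13.8
z = 0.7391
T-score = T = 50 + 10z
Carry z at full precision (z = 10.2 / 13.8) into the conversion:
T-score = 50 + 10 * (10.2 / 13.8) = 50 + 102 / 13.8
T-score = 50 + 7.3913
T-score = 57.3913

57.3913


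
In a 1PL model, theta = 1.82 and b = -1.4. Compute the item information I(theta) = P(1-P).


P = 1/(1+exp(-(1.82--1.4))) = 0.9616
I = P*(1-P) = 0.9616 * 0.0384
I = 0.0369

0.0369


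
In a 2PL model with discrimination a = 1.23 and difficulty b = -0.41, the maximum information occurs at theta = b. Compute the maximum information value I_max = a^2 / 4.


For 2PL, max info at theta = b = -0.41
I_max = a^2 / 4 = 1.23^2 / 4
= 1.5129 / 4
I_max = 0.3782

0.3782


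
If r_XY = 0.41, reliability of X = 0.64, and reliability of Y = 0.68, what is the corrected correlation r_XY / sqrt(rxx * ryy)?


r_corrected = rxy / sqrt(rxx * ryy)
= 0.41 / sqrt(0.64 * 0.68)
= 0.41 / sqrt(0.4352)
= 0.41 / 0.659697
r_corrected = 0.6215

0.6215


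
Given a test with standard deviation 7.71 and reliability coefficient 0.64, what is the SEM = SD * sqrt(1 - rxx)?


SEM = SD * sqrt(1 - rxx)
SEM = 7.71 * sqrt(1 - 0.64)
SEM = 7.71 * sqrt(0.36) = 7.71 * 0.6
SEM = 4.626

4.626


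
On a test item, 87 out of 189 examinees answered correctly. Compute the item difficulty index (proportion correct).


Item difficulty p = number correct / total examinees
p = 87 / 189
p = 0.4603

0.4603


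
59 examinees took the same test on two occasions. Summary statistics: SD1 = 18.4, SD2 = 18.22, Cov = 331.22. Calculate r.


r = cov(X,Y) / (SD_X * SD_Y)
r = 331.22 / (18.4 * 18.22)
r = 331.22 / 335.248
r = 0.988

0.988


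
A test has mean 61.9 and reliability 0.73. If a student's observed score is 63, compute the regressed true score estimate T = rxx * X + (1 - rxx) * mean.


T_est = rxx * X + (1 - rxx) * mean
T_est = 0.73 * 63 + 0.27 * 61.9
T_est = 45.99 + 16.713
T_est = 62.703

62.703


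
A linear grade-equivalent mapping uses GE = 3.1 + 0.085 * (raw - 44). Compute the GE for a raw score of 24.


raw - median = 24 - 44 = -20
slope * diff = 0.085 * -20 = -1.7
GE = 3.1 + -1.7
GE = 1.4

1.4


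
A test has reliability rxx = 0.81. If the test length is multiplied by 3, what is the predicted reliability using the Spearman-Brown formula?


r_new = (n * rxx) / (1 + (n-1) * rxx)
r_new = (3 * 0.81) / (1 + 2 * 0.81)
r_new = 2.43 / 2.62
r_new = 0.9275

0.9275


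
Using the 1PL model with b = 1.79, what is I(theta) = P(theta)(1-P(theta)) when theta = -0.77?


P = 1/(1+exp(-(-0.77-1.79))) = 0.0718
I = P*(1-P) = 0.0718 * 0.9282
I = 0.0666

0.0666


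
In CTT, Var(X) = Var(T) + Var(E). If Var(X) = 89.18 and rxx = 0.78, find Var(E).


var_true = rxx * var_obs = 0.78 * 89.18 = 69.5604
var_error = var_obs - var_true
var_error = 89.18 - 69.5604
var_error = 19.6196

19.6196


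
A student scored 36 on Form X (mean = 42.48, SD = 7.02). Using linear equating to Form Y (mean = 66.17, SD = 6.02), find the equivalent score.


slope = SD_Y / SD_X = 6.02 / 7.02 ~ 0.8575
intercept = mean_Y - slope * mean_X = 66.17 - (6.02 / 7.02) * 42.48 ~ 29.7413
Y = slope * X + intercept. To avoid rounding drift from the rounded slope/intercept, evaluate the equivalent form Y = mean_Y + SD_Y * (X - mean_X) / SD_X at full precision:
Y = 66.17 + 6.02 * (36 - 42.48) / 7.02
Y = 66.17 - 6.02 * 6.48 / 7.02
Y = 66.17 - 39.0096 / 7.02
Y = 66.17 - 5.5569
Y = 60.6131

60.6131


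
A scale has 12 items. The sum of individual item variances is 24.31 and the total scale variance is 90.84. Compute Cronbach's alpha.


alpha = (k/(k-1)) * (1 - sum(si^2)/s_total^2)
= (12/11) * (1 - 24.31/90.84)
alpha = 0.799

0.799


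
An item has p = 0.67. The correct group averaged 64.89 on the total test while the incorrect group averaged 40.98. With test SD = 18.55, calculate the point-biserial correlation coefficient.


q = 1 - p = 0.33
rpb = ((M1 - M0) / SD) * sqrt(p * q)
rpb = ((64.89 - 40.98) / 18.55) * sqrt(0.67 * 0.33)
rpb = 0.6061

0.6061


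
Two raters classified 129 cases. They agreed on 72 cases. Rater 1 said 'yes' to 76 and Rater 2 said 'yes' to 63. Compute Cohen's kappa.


P_o = 72/129 = 0.55814
P_e = (76*63 + 53*66) / 16641 = 0.497927
kappa = (P_o - P_e) / (1 - P_e)
kappa = (0.55814 - 0.497927) / (1 - 0.497927)
kappa = 0.1199

0.1199


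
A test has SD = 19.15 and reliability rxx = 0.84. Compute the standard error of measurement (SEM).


SEM = SD * sqrt(1 - rxx)
SEM = 19.15 * sqrt(1 - 0.84)
SEM = 19.15 * sqrt(0.16) = 19.15 * 0.4
SEM = 7.66

7.66


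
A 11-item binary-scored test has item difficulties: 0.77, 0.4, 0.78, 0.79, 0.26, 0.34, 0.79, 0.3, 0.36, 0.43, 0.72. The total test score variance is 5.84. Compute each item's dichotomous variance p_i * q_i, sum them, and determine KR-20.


For each item, compute p_i * q_i:
  Item 1: 0.77 * 0.23 = 0.1771
  Item 2: 0.4 * 0.6 = 0.24
  Item 3: 0.78 * 0.22 = 0.1716
  Item 4: 0.79 * 0.21 = 0.1659
  Item 5: 0.26 * 0.74 = 0.1924
  Item 6: 0.34 * 0.66 = 0.2244
  Item 7: 0.79 * 0.21 = 0.1659
  Item 8: 0.3 * 0.7 = 0.21
  Item 9: 0.36 * 0.64 = 0.2304
  Item 10: 0.43 * 0.57 = 0.2451
  Item 11: 0.72 * 0.28 = 0.2016
Sum(p_i * q_i) = 0.1771 + 0.24 + 0.1716 + 0.1659 + 0.1924 + 0.2244 + 0.1659 + 0.21 + 0.2304 + 0.2451 + 0.2016 = 2.2244
KR-20 = (k/(k-1)) * (1 - Sum(p_i*q_i) / Var_total)
= (11/10) * (1 - 2.2244/5.84)
= 1.1 * 0.6191
KR-20 = 0.681

0.681


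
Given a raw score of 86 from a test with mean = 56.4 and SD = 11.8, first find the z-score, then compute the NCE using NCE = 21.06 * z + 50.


z = (X - mean) / SD = (86 - 56.4) / 11.8
z = 29.6 / 11.8
z = 2.5085
NCE = NCE = 21.06z + 50
Carry z at full precision (z = 29.6 / 11.8) into the conversion:
NCE = 21.06 * (29.6 / 11.8) + 50 = 623.376 / 11.8 + 50
NCE = 52.8285 + 50
NCE = 102.8285

102.8285


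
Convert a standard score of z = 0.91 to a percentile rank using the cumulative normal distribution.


CDF(z) = 0.5 * (1 + erf(z/sqrt(2)))
erf(0.6435) = 0.6372
CDF = 0.8186
Percentile rank = 0.8186 * 100 = 81.86

81.86


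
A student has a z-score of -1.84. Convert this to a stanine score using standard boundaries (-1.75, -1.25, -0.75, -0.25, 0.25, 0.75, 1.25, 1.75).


Stanine boundaries: [-1.75, -1.25, -0.75, -0.25, 0.25, 0.75, 1.25, 1.75]
z = -1.84
Check each boundary:
  z < -1.75
  z < -1.25
  z < -0.75
  z < -0.25
  z < 0.25
  z < 0.75
  z < 1.25
  z < 1.75
Highest qualifying boundary gives stanine = 1

1
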